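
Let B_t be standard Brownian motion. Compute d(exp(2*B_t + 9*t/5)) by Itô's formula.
d(exp(2*B_t + 9*t/5)) = (19*exp(2*B_t + 9*t/5)/5) dt + (2*exp(2*B_t + 9*t/5)) dB_t

Itô's formula for f(t, x): d f(t, B_t) = (f_t + (1/2) f_xx) dt + f_x dB_t. Compute partials of f(t, x) = exp(9*t/5 + 2*x):
  f_t(t,x)  = 9*exp(9*t/5 + 2*x)/5
  f_x(t,x)  = 2*exp(9*t/5 + 2*x)
  f_xx(t,x) = 4*exp(9*t/5 + 2*x)
Assemble drift = f_t + (1/2) f_xx = 19*exp(9*t/5 + 2*x)/5 and diffusion = f_x = 2*exp(9*t/5 + 2*x). Substituting x = B_t:
  d(exp(2*B_t + 9*t/5)) = (19*exp(2*B_t + 9*t/5)/5) dt + (2*exp(2*B_t + 9*t/5)) dB_t.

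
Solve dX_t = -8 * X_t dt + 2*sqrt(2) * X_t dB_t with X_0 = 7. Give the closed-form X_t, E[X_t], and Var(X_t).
X_t = 7 * exp((-12) t + (2*sqrt(2)) B_t); E[X_t] = 7*exp(-8*t); Var(X_t) = (49*exp(8*t) - 49)*exp(-16*t)

For GBM dX = mu X dt + sigma X dB with X_0 = x_0, apply Itô to Y = log X: dY = (mu - sigma^2/2) dt + sigma dB, so Y_t = log(x_0) + (mu - sigma^2/2) t + sigma B_t and hence X_t = x_0 * exp((mu - sigma^2/2) t + sigma B_t).
With mu = -8, sigma = 2*sqrt(2), x_0 = 7, this gives:
  X_t = 7 * exp((-12) * t + (2*sqrt(2)) * B_t).
Since sigma*B_t ~ Normal(0, sigma^2 t), E[exp(sigma*B_t)] = exp(sigma^2 t / 2); so E[X_t] = x_0 * exp((mu - sigma^2/2) t) * exp(sigma^2 t / 2) = x_0 * exp(mu t) = 7*exp(-8*t).
Var(X_t) = E[X_t^2] - (E[X_t])^2 = x_0^2 * exp(2 mu t) * (exp(sigma^2 t) - 1) = (49*exp(8*t) - 49)*exp(-16*t).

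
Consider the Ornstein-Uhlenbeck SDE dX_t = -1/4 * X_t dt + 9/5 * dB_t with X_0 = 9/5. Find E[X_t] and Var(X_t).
E[X_t] = 9*exp(-t/4)/5; Var(X_t) = 162/25 - 162*exp(-t/2)/25

The OU SDE dX = -theta X dt + sigma dB admits the integrating factor exp(theta t): d(exp(theta t) X_t) = sigma exp(theta t) dB_t. Integrating from 0 to t:
  X_t = x_0 * exp(-theta t) + sigma * int_0^t exp(-theta (t-s)) dB_s.
The Itô integral has mean 0 and (by the Itô isometry) variance sigma^2 * int_0^t exp(-2 theta (t - s)) ds = sigma^2 * (1 - exp(-2 theta t)) / (2 theta).
With theta = 1/4, sigma = 9/5, x_0 = 9/5:
  E[X_t] = 9/5 * exp(-1/4 t) = 9*exp(-t/4)/5
  Var(X_t) = (9/5)^2 * (1 - exp(-2*1/4 t)) / (2 * 1/4) = 162/25 - 162*exp(-t/2)/25.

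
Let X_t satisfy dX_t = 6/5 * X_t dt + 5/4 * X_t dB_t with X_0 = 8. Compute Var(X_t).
Var(X_t) = 64*(exp(25*t/16) - 1)*exp(12*t/5)

For GBM dX = mu X dt + sigma X dB with X_0 = x_0, apply Itô to Y = log X: dY = (mu - sigma^2/2) dt + sigma dB, so Y_t = log(x_0) + (mu - sigma^2/2) t + sigma B_t and hence X_t = x_0 * exp((mu - sigma^2/2) t + sigma B_t).
With mu = 6/5, sigma = 5/4, x_0 = 8, this gives:
  X_t = 8 * exp((67/160) * t + (5/4) * B_t).
Since sigma*B_t ~ Normal(0, sigma^2 t), E[exp(sigma*B_t)] = exp(sigma^2 t / 2); so E[X_t] = x_0 * exp((mu - sigma^2/2) t) * exp(sigma^2 t / 2) = x_0 * exp(mu t) = 8*exp(6*t/5).
Var(X_t) = E[X_t^2] - (E[X_t])^2 = x_0^2 * exp(2 mu t) * (exp(sigma^2 t) - 1) = 64*(exp(25*t/16) - 1)*exp(12*t/5).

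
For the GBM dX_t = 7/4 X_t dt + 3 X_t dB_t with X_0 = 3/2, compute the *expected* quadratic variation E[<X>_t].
E[<X>_t] = 81*exp(25*t/2)/50 - 81/50

<X>_t = int_0^t (3 * X_s)^2 ds. Taking expectation inside the integral: E[<X>_t] = 3^2 * int_0^t E[X_s^2] ds. For GBM, E[X_s^2] = x_0^2 * exp((2 mu + sigma^2) s). Integrating:
  E[<X>_t] = 3^2 * (3/2)^2 * (exp((2*(7/4) + 3^2) t) - 1) / (2*(7/4) + 3^2)
           = 3^2 * (3/2)^2 * (exp((25/2) t) - 1) / (25/2) = 81*exp(25*t/2)/50 - 81/50.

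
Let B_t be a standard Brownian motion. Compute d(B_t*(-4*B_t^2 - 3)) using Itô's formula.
d(B_t*(-4*B_t^2 - 3)) = (-12*B_t) dt + (-12*B_t^2 - 3) dB_t

Itô's formula for f(B_t) gives d f(B_t) = f'(B_t) dB_t + (1/2) f''(B_t) dt. Compute derivatives of f(x) = x*(-4*x^2 - 3):
  f'(x)  = -12*x^2 - 3
  f''(x) = -24*x
Substitute x = B_t and multiply the f'' term by 1/2:
  drift     = (1/2) * (-24*x) evaluated at B_t = -12*B_t
  diffusion = (-12*x^2 - 3) evaluated at B_t = -12*B_t^2 - 3
Therefore d(B_t*(-4*B_t^2 - 3)) = (-12*B_t) dt + (-12*B_t^2 - 3) dB_t.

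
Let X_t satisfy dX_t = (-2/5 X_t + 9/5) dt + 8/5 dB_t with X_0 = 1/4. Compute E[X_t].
E[X_t] = 9/2 - 17*exp(-2*t/5)/4

Taking expectations and using E[dB_t] = 0, the mean m(t) = E[X_t] satisfies the ODE m'(t) = a m(t) + b with m(0) = x_0. With a = -2/5, b = 9/5, x_0 = 1/4, the solution is
  m(t) = x_0 * exp(a t) + (b/a) * (exp(a t) - 1)
       = (1/4) * exp((-2/5) t) + ((9/5)/(-2/5)) * (exp((-2/5) t) - 1)
       = 9/2 - 17*exp(-2*t/5)/4.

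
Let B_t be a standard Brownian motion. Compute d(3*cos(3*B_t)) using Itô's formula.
d(3*cos(3*B_t)) = (-27*cos(3*B_t)/2) dt + (-9*sin(3*B_t)) dB_t

Itô's formula for f(B_t) gives d f(B_t) = f'(B_t) dB_t + (1/2) f''(B_t) dt. Compute derivatives of f(x) = 3*cos(3*x):
  f'(x)  = -9*sin(3*x)
  f''(x) = -27*cos(3*x)
Substitute x = B_t and multiply the f'' term by 1/2:
  drift     = (1/2) * (-27*cos(3*x)) evaluated at B_t = -27*cos(3*B_t)/2
  diffusion = (-9*sin(3*x)) evaluated at B_t = -9*sin(3*B_t)
Therefore d(3*cos(3*B_t)) = (-27*cos(3*B_t)/2) dt + (-9*sin(3*B_t)) dB_t.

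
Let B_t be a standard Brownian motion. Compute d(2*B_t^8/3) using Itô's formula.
d(2*B_t^8/3) = (56*B_t^6/3) dt + (16*B_t^7/3) dB_t

Itô's formula for f(B_t) gives d f(B_t) = f'(B_t) dB_t + (1/2) f''(B_t) dt. Compute derivatives of f(x) = 2*x^8/3:
  f'(x)  = 16*x^7/3
  f''(x) = 112*x^6/3
Substitute x = B_t and multiply the f'' term by 1/2:
  drift     = (1/2) * (112*x^6/3) evaluated at B_t = 56*B_t^6/3
  diffusion = (16*x^7/3) evaluated at B_t = 16*B_t^7/3
Therefore d(2*B_t^8/3) = (56*B_t^6/3) dt + (16*B_t^7/3) dB_t.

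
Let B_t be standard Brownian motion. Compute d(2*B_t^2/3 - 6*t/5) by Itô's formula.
d(2*B_t^2/3 - 6*t/5) = (-8/15) dt + (4*B_t/3) dB_t

Itô's formula for f(t, x): d f(t, B_t) = (f_t + (1/2) f_xx) dt + f_x dB_t. Compute partials of f(t, x) = -6*t/5 + 2*x^2/3:
  f_t(t,x)  = -6/5
  f_x(t,x)  = 4*x/3
  f_xx(t,x) = 4/3
Assemble drift = f_t + (1/2) f_xx = -8/15 and diffusion = f_x = 4*x/3. Substituting x = B_t:
  d(2*B_t^2/3 - 6*t/5) = (-8/15) dt + (4*B_t/3) dB_t.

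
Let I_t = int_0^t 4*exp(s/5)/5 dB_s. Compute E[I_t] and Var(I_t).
E[I_t] = 0; Var(I_t) = 8*exp(2*t/5)/5 - 8/5

The Itô integral of a deterministic integrand f(s) has mean 0 because each increment f(s) * (B_{s+ds} - B_s) has mean 0. By the Itô isometry:
  Var( int_0^t f(s) dB_s ) = E[ (int_0^t f(s) dB_s)^2 ] = int_0^t f(s)^2 ds.
Here f(s) = 4*exp(s/5)/5, so f(s)^2 = 16*exp(2*s/5)/25. Integrate:
  int_0^t (16*exp(2*s/5)/25) ds = 8*exp(2*t/5)/5 - 8/5.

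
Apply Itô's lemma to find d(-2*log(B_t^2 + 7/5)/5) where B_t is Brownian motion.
d(-2*log(B_t^2 + 7/5)/5) = (2*(5*B_t^2 - 7)/(5*B_t^2 + 7)^2) dt + (-4*B_t/(5*B_t^2 + 7)) dB_t

Itô's formula for f(B_t) gives d f(B_t) = f'(B_t) dB_t + (1/2) f''(B_t) dt. Compute derivatives of f(x) = -2*log(x^2 + 7/5)/5:
  f'(x)  = -4*x/(5*x^2 + 7)
  f''(x) = 4*(5*x^2 - 7)/(5*x^2 + 7)^2
Substitute x = B_t and multiply the f'' term by 1/2:
  drift     = (1/2) * (4*(5*x^2 - 7)/(5*x^2 + 7)^2) evaluated at B_t = 2*(5*B_t^2 - 7)/(5*B_t^2 + 7)^2
  diffusion = (-4*x/(5*x^2 + 7)) evaluated at B_t = -4*B_t/(5*B_t^2 + 7)
Therefore d(-2*log(B_t^2 + 7/5)/5) = (2*(5*B_t^2 - 7)/(5*B_t^2 + 7)^2) dt + (-4*B_t/(5*B_t^2 + 7)) dB_t.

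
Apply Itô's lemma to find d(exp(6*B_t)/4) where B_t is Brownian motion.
d(exp(6*B_t)/4) = (9*exp(6*B_t)/2) dt + (3*exp(6*B_t)/2) dB_t

Itô's formula for f(B_t) gives d f(B_t) = f'(B_t) dB_t + (1/2) f''(B_t) dt. Compute derivatives of f(x) = exp(6*x)/4:
  f'(x)  = 3*exp(6*x)/2
  f''(x) = 9*exp(6*x)
Substitute x = B_t and multiply the f'' term by 1/2:
  drift     = (1/2) * (9*exp(6*x)) evaluated at B_t = 9*exp(6*B_t)/2
  diffusion = (3*exp(6*x)/2) evaluated at B_t = 3*exp(6*B_t)/2
Therefore d(exp(6*B_t)/4) = (9*exp(6*B_t)/2) dt + (3*exp(6*B_t)/2) dB_t.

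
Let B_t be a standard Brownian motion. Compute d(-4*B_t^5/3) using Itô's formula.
d(-4*B_t^5/3) = (-40*B_t^3/3) dt + (-20*B_t^4/3) dB_t

Itô's formula for f(B_t) gives d f(B_t) = f'(B_t) dB_t + (1/2) f''(B_t) dt. Compute derivatives of f(x) = -4*x^5/3:
  f'(x)  = -20*x^4/3
  f''(x) = -80*x^3/3
Substitute x = B_t and multiply the f'' term by 1/2:
  drift     = (1/2) * (-80*x^3/3) evaluated at B_t = -40*B_t^3/3
  diffusion = (-20*x^4/3) evaluated at B_t = -20*B_t^4/3
Therefore d(-4*B_t^5/3) = (-40*B_t^3/3) dt + (-20*B_t^4/3) dB_t.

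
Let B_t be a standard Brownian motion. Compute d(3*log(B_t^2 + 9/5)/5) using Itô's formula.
d(3*log(B_t^2 + 9/5)/5) = (3*(9 - 5*B_t^2)/(5*B_t^2 + 9)^2) dt + (6*B_t/(5*B_t^2 + 9)) dB_t

Itô's formula for f(B_t) gives d f(B_t) = f'(B_t) dB_t + (1/2) f''(B_t) dt. Compute derivatives of f(x) = 3*log(x^2 + 9/5)/5:
  f'(x)  = 6*x/(5*x^2 + 9)
  f''(x) = 6*(9 - 5*x^2)/(5*x^2 + 9)^2
Substitute x = B_t and multiply the f'' term by 1/2:
  drift     = (1/2) * (6*(9 - 5*x^2)/(5*x^2 + 9)^2) evaluated at B_t = 3*(9 - 5*B_t^2)/(5*B_t^2 + 9)^2
  diffusion = (6*x/(5*x^2 + 9)) evaluated at B_t = 6*B_t/(5*B_t^2 + 9)
Therefore d(3*log(B_t^2 + 9/5)/5) = (3*(9 - 5*B_t^2)/(5*B_t^2 + 9)^2) dt + (6*B_t/(5*B_t^2 + 9)) dB_t.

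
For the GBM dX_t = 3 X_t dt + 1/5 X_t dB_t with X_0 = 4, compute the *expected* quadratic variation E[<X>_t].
E[<X>_t] = 16*exp(151*t/25)/151 - 16/151

<X>_t = int_0^t ((1/5) * X_s)^2 ds. Taking expectation inside the integral: E[<X>_t] = (1/5)^2 * int_0^t E[X_s^2] ds. For GBM, E[X_s^2] = x_0^2 * exp((2 mu + sigma^2) s). Integrating:
  E[<X>_t] = (1/5)^2 * 4^2 * (exp((2*3 + (1/5)^2) t) - 1) / (2*3 + (1/5)^2)
           = (1/5)^2 * 4^2 * (exp((151/25) t) - 1) / (151/25) = 16*exp(151*t/25)/151 - 16/151.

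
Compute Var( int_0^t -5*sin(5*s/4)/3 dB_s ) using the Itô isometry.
Var = 25*t/18 - 5*sin(5*t/2)/9

The Itô integral of a deterministic integrand f(s) has mean 0 because each increment f(s) * (B_{s+ds} - B_s) has mean 0. By the Itô isometry:
  Var( int_0^t f(s) dB_s ) = E[ (int_0^t f(s) dB_s)^2 ] = int_0^t f(s)^2 ds.
Here f(s) = -5*sin(5*s/4)/3, so f(s)^2 = 25*sin(5*s/4)^2/9. Integrate:
  int_0^t (25*sin(5*s/4)^2/9) ds = 25*t/18 - 5*sin(5*t/2)/9.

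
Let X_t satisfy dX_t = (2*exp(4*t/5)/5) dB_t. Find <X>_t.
<X>_t = exp(8*t/5)/10 - 1/10

For an Itô process dX_t = a(t) dt + b(t) dB_t, the quadratic variation is <X>_t = int_0^t b(s)^2 ds (the drift term does not contribute). Here b(s) = 2*exp(4*s/5)/5, so
  b(s)^2 = 4*exp(8*s/5)/25.
Integrating from 0 to t:
  <X>_t = int_0^t (4*exp(8*s/5)/25) ds = exp(8*t/5)/10 - 1/10.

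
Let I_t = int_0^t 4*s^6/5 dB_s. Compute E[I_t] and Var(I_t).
E[I_t] = 0; Var(I_t) = 16*t^13/325

The Itô integral of a deterministic integrand f(s) has mean 0 because each increment f(s) * (B_{s+ds} - B_s) has mean 0. By the Itô isometry:
  Var( int_0^t f(s) dB_s ) = E[ (int_0^t f(s) dB_s)^2 ] = int_0^t f(s)^2 ds.
Here f(s) = 4*s^6/5, so f(s)^2 = 16*s^12/25. Integrate:
  int_0^t (16*s^12/25) ds = 16*t^13/325.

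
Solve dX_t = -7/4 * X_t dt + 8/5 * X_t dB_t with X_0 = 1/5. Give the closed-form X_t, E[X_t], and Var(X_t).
X_t = 1/5 * exp((-303/100) t + (8/5) B_t); E[X_t] = exp(-7*t/4)/5; Var(X_t) = (exp(64*t/25) - 1)*exp(-7*t/2)/25

For GBM dX = mu X dt + sigma X dB with X_0 = x_0, apply Itô to Y = log X: dY = (mu - sigma^2/2) dt + sigma dB, so Y_t = log(x_0) + (mu - sigma^2/2) t + sigma B_t and hence X_t = x_0 * exp((mu - sigma^2/2) t + sigma B_t).
With mu = -7/4, sigma = 8/5, x_0 = 1/5, this gives:
  X_t = 1/5 * exp((-303/100) * t + (8/5) * B_t).
Since sigma*B_t ~ Normal(0, sigma^2 t), E[exp(sigma*B_t)] = exp(sigma^2 t / 2); so E[X_t] = x_0 * exp((mu - sigma^2/2) t) * exp(sigma^2 t / 2) = x_0 * exp(mu t) = exp(-7*t/4)/5.
Var(X_t) = E[X_t^2] - (E[X_t])^2 = x_0^2 * exp(2 mu t) * (exp(sigma^2 t) - 1) = (exp(64*t/25) - 1)*exp(-7*t/2)/25.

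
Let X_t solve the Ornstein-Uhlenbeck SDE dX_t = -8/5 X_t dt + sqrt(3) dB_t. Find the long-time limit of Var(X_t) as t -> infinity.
lim Var(X_t) = 15/16

The OU SDE dX = -theta X dt + sigma dB admits the integrating factor exp(theta t): d(exp(theta t) X_t) = sigma exp(theta t) dB_t. Integrating from 0 to t gives X_t = x_0 * exp(-theta t) + sigma * int_0^t exp(-theta (t-s)) dB_s for any initial x_0. The Itô integral has variance (by the Itô isometry) sigma^2 * int_0^t exp(-2 theta (t - s)) ds = sigma^2 * (1 - exp(-2 theta t)) / (2 theta), independent of x_0.
With theta = 8/5, sigma = sqrt(3):
  Var(X_t) = (sqrt(3))^2 * (1 - exp(-2*8/5 t)) / (2 * 8/5) = 15/16 - 15*exp(-16*t/5)/16.
As t -> infinity, exp(-2*8/5 t) -> 0, so the stationary variance is sigma^2 / (2 theta) = 15/16.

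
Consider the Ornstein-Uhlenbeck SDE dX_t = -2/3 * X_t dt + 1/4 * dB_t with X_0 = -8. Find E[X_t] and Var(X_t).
E[X_t] = -8*exp(-2*t/3); Var(X_t) = 3/64 - 3*exp(-4*t/3)/64

The OU SDE dX = -theta X dt + sigma dB admits the integrating factor exp(theta t): d(exp(theta t) X_t) = sigma exp(theta t) dB_t. Integrating from 0 to t:
  X_t = x_0 * exp(-theta t) + sigma * int_0^t exp(-theta (t-s)) dB_s.
The Itô integral has mean 0 and (by the Itô isometry) variance sigma^2 * int_0^t exp(-2 theta (t - s)) ds = sigma^2 * (1 - exp(-2 theta t)) / (2 theta).
With theta = 2/3, sigma = 1/4, x_0 = -8:
  E[X_t] = -8 * exp(-2/3 t) = -8*exp(-2*t/3)
  Var(X_t) = (1/4)^2 * (1 - exp(-2*2/3 t)) / (2 * 2/3) = 3/64 - 3*exp(-4*t/3)/64.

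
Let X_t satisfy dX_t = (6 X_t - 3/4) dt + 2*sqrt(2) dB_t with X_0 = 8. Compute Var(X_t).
Var(X_t) = 2*exp(12*t)/3 - 2/3

The variance V(t) = Var(X_t) satisfies V'(t) = 2 a V(t) + c^2 with V(0) = 0 (drift coefficient is linear in X, diffusion is constant). With a = 6, c = 2*sqrt(2), the solution is
  V(t) = (c^2 / (2 a)) * (exp(2 a t) - 1)
       = ((2*sqrt(2))^2 / (2*6)) * (exp(12 t) - 1)
       = 2*exp(12*t)/3 - 2/3.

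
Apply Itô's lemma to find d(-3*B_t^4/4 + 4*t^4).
d(-3*B_t^4/4 + 4*t^4) = (-9*B_t^2/2 + 16*t^3) dt + (-3*B_t^3) dB_t

Itô's formula for f(t, x): d f(t, B_t) = (f_t + (1/2) f_xx) dt + f_x dB_t. Compute partials of f(t, x) = 4*t^4 - 3*x^4/4:
  f_t(t,x)  = 16*t^3
  f_x(t,x)  = -3*x^3
  f_xx(t,x) = -9*x^2
Assemble drift = f_t + (1/2) f_xx = 16*t^3 - 9*x^2/2 and diffusion = f_x = -3*x^3. Substituting x = B_t:
  d(-3*B_t^4/4 + 4*t^4) = (-9*B_t^2/2 + 16*t^3) dt + (-3*B_t^3) dB_t.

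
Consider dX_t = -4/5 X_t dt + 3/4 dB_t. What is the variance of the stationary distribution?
lim Var(X_t) = 45/128

The OU SDE dX = -theta X dt + sigma dB admits the integrating factor exp(theta t): d(exp(theta t) X_t) = sigma exp(theta t) dB_t. Integrating from 0 to t gives X_t = x_0 * exp(-theta t) + sigma * int_0^t exp(-theta (t-s)) dB_s for any initial x_0. The Itô integral has variance (by the Itô isometry) sigma^2 * int_0^t exp(-2 theta (t - s)) ds = sigma^2 * (1 - exp(-2 theta t)) / (2 theta), independent of x_0.
With theta = 4/5, sigma = 3/4:
  Var(X_t) = (3/4)^2 * (1 - exp(-2*4/5 t)) / (2 * 4/5) = 45/128 - 45*exp(-8*t/5)/128.
As t -> infinity, exp(-2*4/5 t) -> 0, so the stationary variance is sigma^2 / (2 theta) = 45/128.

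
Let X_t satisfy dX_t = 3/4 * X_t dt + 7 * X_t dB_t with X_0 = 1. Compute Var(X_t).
Var(X_t) = (exp(49*t) - 1)*exp(3*t/2)

For GBM dX = mu X dt + sigma X dB with X_0 = x_0, apply Itô to Y = log X: dY = (mu - sigma^2/2) dt + sigma dB, so Y_t = log(x_0) + (mu - sigma^2/2) t + sigma B_t and hence X_t = x_0 * exp((mu - sigma^2/2) t + sigma B_t).
With mu = 3/4, sigma = 7, x_0 = 1, this gives:
  X_t = 1 * exp((-95/4) * t + (7) * B_t).
Since sigma*B_t ~ Normal(0, sigma^2 t), E[exp(sigma*B_t)] = exp(sigma^2 t / 2); so E[X_t] = x_0 * exp((mu - sigma^2/2) t) * exp(sigma^2 t / 2) = x_0 * exp(mu t) = exp(3*t/4).
Var(X_t) = E[X_t^2] - (E[X_t])^2 = x_0^2 * exp(2 mu t) * (exp(sigma^2 t) - 1) = (exp(49*t) - 1)*exp(3*t/2).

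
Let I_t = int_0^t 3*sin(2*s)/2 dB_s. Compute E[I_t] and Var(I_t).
E[I_t] = 0; Var(I_t) = 9*t/8 - 9*sin(4*t)/32

The Itô integral of a deterministic integrand f(s) has mean 0 because each increment f(s) * (B_{s+ds} - B_s) has mean 0. By the Itô isometry:
  Var( int_0^t f(s) dB_s ) = E[ (int_0^t f(s) dB_s)^2 ] = int_0^t f(s)^2 ds.
Here f(s) = 3*sin(2*s)/2, so f(s)^2 = 9*sin(2*s)^2/4. Integrate:
  int_0^t (9*sin(2*s)^2/4) ds = 9*t/8 - 9*sin(4*t)/32.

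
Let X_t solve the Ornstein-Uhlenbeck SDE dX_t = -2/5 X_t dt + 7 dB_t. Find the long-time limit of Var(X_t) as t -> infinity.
lim Var(X_t) = 245/4

The OU SDE dX = -theta X dt + sigma dB admits the integrating factor exp(theta t): d(exp(theta t) X_t) = sigma exp(theta t) dB_t. Integrating from 0 to t gives X_t = x_0 * exp(-theta t) + sigma * int_0^t exp(-theta (t-s)) dB_s for any initial x_0. The Itô integral has variance (by the Itô isometry) sigma^2 * int_0^t exp(-2 theta (t - s)) ds = sigma^2 * (1 - exp(-2 theta t)) / (2 theta), independent of x_0.
With theta = 2/5, sigma = 7:
  Var(X_t) = (7)^2 * (1 - exp(-2*2/5 t)) / (2 * 2/5) = 245/4 - 245*exp(-4*t/5)/4.
As t -> infinity, exp(-2*2/5 t) -> 0, so the stationary variance is sigma^2 / (2 theta) = 245/4.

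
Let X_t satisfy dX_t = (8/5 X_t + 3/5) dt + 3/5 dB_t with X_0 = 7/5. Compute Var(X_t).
Var(X_t) = 9*exp(16*t/5)/80 - 9/80

The variance V(t) = Var(X_t) satisfies V'(t) = 2 a V(t) + c^2 with V(0) = 0 (drift coefficient is linear in X, diffusion is constant). With a = 8/5, c = 3/5, the solution is
  V(t) = (c^2 / (2 a)) * (exp(2 a t) - 1)
       = ((3/5)^2 / (2*(8/5))) * (exp((16/5) t) - 1)
       = 9*exp(16*t/5)/80 - 9/80.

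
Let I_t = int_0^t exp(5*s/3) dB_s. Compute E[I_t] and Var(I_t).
E[I_t] = 0; Var(I_t) = 3*exp(10*t/3)/10 - 3/10

The Itô integral of a deterministic integrand f(s) has mean 0 because each increment f(s) * (B_{s+ds} - B_s) has mean 0. By the Itô isometry:
  Var( int_0^t f(s) dB_s ) = E[ (int_0^t f(s) dB_s)^2 ] = int_0^t f(s)^2 ds.
Here f(s) = exp(5*s/3), so f(s)^2 = exp(10*s/3). Integrate:
  int_0^t (exp(10*s/3)) ds = 3*exp(10*t/3)/10 - 3/10.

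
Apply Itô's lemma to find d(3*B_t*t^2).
d(3*B_t*t^2) = (6*B_t*t) dt + (3*t^2) dB_t

Itô's formula for f(t, x): d f(t, B_t) = (f_t + (1/2) f_xx) dt + f_x dB_t. Compute partials of f(t, x) = 3*t^2*x:
  f_t(t,x)  = 6*t*x
  f_x(t,x)  = 3*t^2
  f_xx(t,x) = 0
Assemble drift = f_t + (1/2) f_xx = 6*t*x and diffusion = f_x = 3*t^2. Substituting x = B_t:
  d(3*B_t*t^2) = (6*B_t*t) dt + (3*t^2) dB_t.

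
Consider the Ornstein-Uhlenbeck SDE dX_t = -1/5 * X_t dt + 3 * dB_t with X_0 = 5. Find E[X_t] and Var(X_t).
E[X_t] = 5*exp(-t/5); Var(X_t) = 45/2 - 45*exp(-2*t/5)/2

The OU SDE dX = -theta X dt + sigma dB admits the integrating factor exp(theta t): d(exp(theta t) X_t) = sigma exp(theta t) dB_t. Integrating from 0 to t:
  X_t = x_0 * exp(-theta t) + sigma * int_0^t exp(-theta (t-s)) dB_s.
The Itô integral has mean 0 and (by the Itô isometry) variance sigma^2 * int_0^t exp(-2 theta (t - s)) ds = sigma^2 * (1 - exp(-2 theta t)) / (2 theta).
With theta = 1/5, sigma = 3, x_0 = 5:
  E[X_t] = 5 * exp(-1/5 t) = 5*exp(-t/5)
  Var(X_t) = (3)^2 * (1 - exp(-2*1/5 t)) / (2 * 1/5) = 45/2 - 45*exp(-2*t/5)/2.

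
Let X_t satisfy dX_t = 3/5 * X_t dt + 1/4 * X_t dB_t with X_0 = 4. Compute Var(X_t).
Var(X_t) = 16*(exp(t/16) - 1)*exp(6*t/5)

For GBM dX = mu X dt + sigma X dB with X_0 = x_0, apply Itô to Y = log X: dY = (mu - sigma^2/2) dt + sigma dB, so Y_t = log(x_0) + (mu - sigma^2/2) t + sigma B_t and hence X_t = x_0 * exp((mu - sigma^2/2) t + sigma B_t).
With mu = 3/5, sigma = 1/4, x_0 = 4, this gives:
  X_t = 4 * exp((91/160) * t + (1/4) * B_t).
Since sigma*B_t ~ Normal(0, sigma^2 t), E[exp(sigma*B_t)] = exp(sigma^2 t / 2); so E[X_t] = x_0 * exp((mu - sigma^2/2) t) * exp(sigma^2 t / 2) = x_0 * exp(mu t) = 4*exp(3*t/5).
Var(X_t) = E[X_t^2] - (E[X_t])^2 = x_0^2 * exp(2 mu t) * (exp(sigma^2 t) - 1) = 16*(exp(t/16) - 1)*exp(6*t/5).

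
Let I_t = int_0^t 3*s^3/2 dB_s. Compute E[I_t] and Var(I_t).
E[I_t] = 0; Var(I_t) = 9*t^7/28

The Itô integral of a deterministic integrand f(s) has mean 0 because each increment f(s) * (B_{s+ds} - B_s) has mean 0. By the Itô isometry:
  Var( int_0^t f(s) dB_s ) = E[ (int_0^t f(s) dB_s)^2 ] = int_0^t f(s)^2 ds.
Here f(s) = 3*s^3/2, so f(s)^2 = 9*s^6/4. Integrate:
  int_0^t (9*s^6/4) ds = 9*t^7/28.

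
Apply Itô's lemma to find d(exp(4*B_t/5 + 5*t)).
d(exp(4*B_t/5 + 5*t)) = (133*exp(4*B_t/5 + 5*t)/25) dt + (4*exp(4*B_t/5 + 5*t)/5) dB_t

Itô's formula for f(t, x): d f(t, B_t) = (f_t + (1/2) f_xx) dt + f_x dB_t. Compute partials of f(t, x) = exp(5*t + 4*x/5):
  f_t(t,x)  = 5*exp(5*t + 4*x/5)
  f_x(t,x)  = 4*exp(5*t + 4*x/5)/5
  f_xx(t,x) = 16*exp(5*t + 4*x/5)/25
Assemble drift = f_t + (1/2) f_xx = 133*exp(5*t + 4*x/5)/25 and diffusion = f_x = 4*exp(5*t + 4*x/5)/5. Substituting x = B_t:
  d(exp(4*B_t/5 + 5*t)) = (133*exp(4*B_t/5 + 5*t)/25) dt + (4*exp(4*B_t/5 + 5*t)/5) dB_t.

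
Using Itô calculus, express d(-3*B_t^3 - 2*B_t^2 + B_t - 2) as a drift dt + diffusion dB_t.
d(-3*B_t^3 - 2*B_t^2 + B_t - 2) = (-9*B_t - 2) dt + (-9*B_t^2 - 4*B_t + 1) dB_t

Itô's formula for f(B_t) gives d f(B_t) = f'(B_t) dB_t + (1/2) f''(B_t) dt. Compute derivatives of f(x) = -3*x^3 - 2*x^2 + x - 2:
  f'(x)  = -9*x^2 - 4*x + 1
  f''(x) = -18*x - 4
Substitute x = B_t and multiply the f'' term by 1/2:
  drift     = (1/2) * (-18*x - 4) evaluated at B_t = -9*B_t - 2
  diffusion = (-9*x^2 - 4*x + 1) evaluated at B_t = -9*B_t^2 - 4*B_t + 1
Therefore d(-3*B_t^3 - 2*B_t^2 + B_t - 2) = (-9*B_t - 2) dt + (-9*B_t^2 - 4*B_t + 1) dB_t.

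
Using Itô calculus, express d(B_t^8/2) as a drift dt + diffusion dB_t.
d(B_t^8/2) = (14*B_t^6) dt + (4*B_t^7) dB_t

Itô's formula for f(B_t) gives d f(B_t) = f'(B_t) dB_t + (1/2) f''(B_t) dt. Compute derivatives of f(x) = x^8/2:
  f'(x)  = 4*x^7
  f''(x) = 28*x^6
Substitute x = B_t and multiply the f'' term by 1/2:
  drift     = (1/2) * (28*x^6) evaluated at B_t = 14*B_t^6
  diffusion = (4*x^7) evaluated at B_t = 4*B_t^7
Therefore d(B_t^8/2) = (14*B_t^6) dt + (4*B_t^7) dB_t.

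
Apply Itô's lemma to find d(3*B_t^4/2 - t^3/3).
d(3*B_t^4/2 - t^3/3) = (9*B_t^2 - t^2) dt + (6*B_t^3) dB_t

Itô's formula for f(t, x): d f(t, B_t) = (f_t + (1/2) f_xx) dt + f_x dB_t. Compute partials of f(t, x) = -t^3/3 + 3*x^4/2:
  f_t(t,x)  = -t^2
  f_x(t,x)  = 6*x^3
  f_xx(t,x) = 18*x^2
Assemble drift = f_t + (1/2) f_xx = -t^2 + 9*x^2 and diffusion = f_x = 6*x^3. Substituting x = B_t:
  d(3*B_t^4/2 - t^3/3) = (9*B_t^2 - t^2) dt + (6*B_t^3) dB_t.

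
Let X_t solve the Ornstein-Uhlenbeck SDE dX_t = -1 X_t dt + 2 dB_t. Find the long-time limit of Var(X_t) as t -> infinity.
lim Var(X_t) = 2

The OU SDE dX = -theta X dt + sigma dB admits the integrating factor exp(theta t): d(exp(theta t) X_t) = sigma exp(theta t) dB_t. Integrating from 0 to t gives X_t = x_0 * exp(-theta t) + sigma * int_0^t exp(-theta (t-s)) dB_s for any initial x_0. The Itô integral has variance (by the Itô isometry) sigma^2 * int_0^t exp(-2 theta (t - s)) ds = sigma^2 * (1 - exp(-2 theta t)) / (2 theta), independent of x_0.
With theta = 1, sigma = 2:
  Var(X_t) = (2)^2 * (1 - exp(-2*1 t)) / (2 * 1) = 2 - 2*exp(-2*t).
As t -> infinity, exp(-2*1 t) -> 0, so the stationary variance is sigma^2 / (2 theta) = 2.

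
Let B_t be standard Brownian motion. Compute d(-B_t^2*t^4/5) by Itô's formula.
d(-B_t^2*t^4/5) = (t^3*(-4*B_t^2 - t)/5) dt + (-2*B_t*t^4/5) dB_t

Itô's formula for f(t, x): d f(t, B_t) = (f_t + (1/2) f_xx) dt + f_x dB_t. Compute partials of f(t, x) = -t^4*x^2/5:
  f_t(t,x)  = -4*t^3*x^2/5
  f_x(t,x)  = -2*t^4*x/5
  f_xx(t,x) = -2*t^4/5
Assemble drift = f_t + (1/2) f_xx = t^3*(-t - 4*x^2)/5 and diffusion = f_x = -2*t^4*x/5. Substituting x = B_t:
  d(-B_t^2*t^4/5) = (t^3*(-4*B_t^2 - t)/5) dt + (-2*B_t*t^4/5) dB_t.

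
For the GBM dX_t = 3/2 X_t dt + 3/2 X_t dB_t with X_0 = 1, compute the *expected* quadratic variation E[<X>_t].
E[<X>_t] = 3*exp(21*t/4)/7 - 3/7

<X>_t = int_0^t ((3/2) * X_s)^2 ds. Taking expectation inside the integral: E[<X>_t] = (3/2)^2 * int_0^t E[X_s^2] ds. For GBM, E[X_s^2] = x_0^2 * exp((2 mu + sigma^2) s). Integrating:
  E[<X>_t] = (3/2)^2 * 1^2 * (exp((2*(3/2) + (3/2)^2) t) - 1) / (2*(3/2) + (3/2)^2)
           = (3/2)^2 * 1^2 * (exp((21/4) t) - 1) / (21/4) = 3*exp(21*t/4)/7 - 3/7.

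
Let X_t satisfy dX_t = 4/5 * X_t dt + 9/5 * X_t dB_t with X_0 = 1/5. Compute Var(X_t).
Var(X_t) = (exp(81*t/25) - 1)*exp(8*t/5)/25

For GBM dX = mu X dt + sigma X dB with X_0 = x_0, apply Itô to Y = log X: dY = (mu - sigma^2/2) dt + sigma dB, so Y_t = log(x_0) + (mu - sigma^2/2) t + sigma B_t and hence X_t = x_0 * exp((mu - sigma^2/2) t + sigma B_t).
With mu = 4/5, sigma = 9/5, x_0 = 1/5, this gives:
  X_t = 1/5 * exp((-41/50) * t + (9/5) * B_t).
Since sigma*B_t ~ Normal(0, sigma^2 t), E[exp(sigma*B_t)] = exp(sigma^2 t / 2); so E[X_t] = x_0 * exp((mu - sigma^2/2) t) * exp(sigma^2 t / 2) = x_0 * exp(mu t) = exp(4*t/5)/5.
Var(X_t) = E[X_t^2] - (E[X_t])^2 = x_0^2 * exp(2 mu t) * (exp(sigma^2 t) - 1) = (exp(81*t/25) - 1)*exp(8*t/5)/25.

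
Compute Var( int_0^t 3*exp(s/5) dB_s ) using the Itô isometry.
Var = 45*exp(2*t/5)/2 - 45/2

The Itô integral of a deterministic integrand f(s) has mean 0 because each increment f(s) * (B_{s+ds} - B_s) has mean 0. By the Itô isometry:
  Var( int_0^t f(s) dB_s ) = E[ (int_0^t f(s) dB_s)^2 ] = int_0^t f(s)^2 ds.
Here f(s) = 3*exp(s/5), so f(s)^2 = 9*exp(2*s/5). Integrate:
  int_0^t (9*exp(2*s/5)) ds = 45*exp(2*t/5)/2 - 45/2.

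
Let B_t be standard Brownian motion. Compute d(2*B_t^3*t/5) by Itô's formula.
d(2*B_t^3*t/5) = (2*B_t*(B_t^2 + 3*t)/5) dt + (6*B_t^2*t/5) dB_t

Itô's formula for f(t, x): d f(t, B_t) = (f_t + (1/2) f_xx) dt + f_x dB_t. Compute partials of f(t, x) = 2*t*x^3/5:
  f_t(t,x)  = 2*x^3/5
  f_x(t,x)  = 6*t*x^2/5
  f_xx(t,x) = 12*t*x/5
Assemble drift = f_t + (1/2) f_xx = 2*x*(3*t + x^2)/5 and diffusion = f_x = 6*t*x^2/5. Substituting x = B_t:
  d(2*B_t^3*t/5) = (2*B_t*(B_t^2 + 3*t)/5) dt + (6*B_t^2*t/5) dB_t.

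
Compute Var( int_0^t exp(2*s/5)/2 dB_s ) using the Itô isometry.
Var = 5*exp(4*t/5)/16 - 5/16

The Itô integral of a deterministic integrand f(s) has mean 0 because each increment f(s) * (B_{s+ds} - B_s) has mean 0. By the Itô isometry:
  Var( int_0^t f(s) dB_s ) = E[ (int_0^t f(s) dB_s)^2 ] = int_0^t f(s)^2 ds.
Here f(s) = exp(2*s/5)/2, so f(s)^2 = exp(4*s/5)/4. Integrate:
  int_0^t (exp(4*s/5)/4) ds = 5*exp(4*t/5)/16 - 5/16.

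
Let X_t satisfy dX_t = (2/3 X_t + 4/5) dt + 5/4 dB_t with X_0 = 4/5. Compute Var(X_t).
Var(X_t) = 75*exp(4*t/3)/64 - 75/64

The variance V(t) = Var(X_t) satisfies V'(t) = 2 a V(t) + c^2 with V(0) = 0 (drift coefficient is linear in X, diffusion is constant). With a = 2/3, c = 5/4, the solution is
  V(t) = (c^2 / (2 a)) * (exp(2 a t) - 1)
       = ((5/4)^2 / (2*(2/3))) * (exp((4/3) t) - 1)
       = 75*exp(4*t/3)/64 - 75/64.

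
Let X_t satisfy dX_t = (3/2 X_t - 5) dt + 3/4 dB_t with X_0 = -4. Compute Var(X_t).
Var(X_t) = 3*exp(3*t)/16 - 3/16

The variance V(t) = Var(X_t) satisfies V'(t) = 2 a V(t) + c^2 with V(0) = 0 (drift coefficient is linear in X, diffusion is constant). With a = 3/2, c = 3/4, the solution is
  V(t) = (c^2 / (2 a)) * (exp(2 a t) - 1)
       = ((3/4)^2 / (2*(3/2))) * (exp(3 t) - 1)
       = 3*exp(3*t)/16 - 3/16.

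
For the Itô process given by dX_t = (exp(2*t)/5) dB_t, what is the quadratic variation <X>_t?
<X>_t = exp(4*t)/100 - 1/100

For an Itô process dX_t = a(t) dt + b(t) dB_t, the quadratic variation is <X>_t = int_0^t b(s)^2 ds (the drift term does not contribute). Here b(s) = exp(2*s)/5, so
  b(s)^2 = exp(4*s)/25.
Integrating from 0 to t:
  <X>_t = int_0^t (exp(4*s)/25) ds = exp(4*t)/100 - 1/100.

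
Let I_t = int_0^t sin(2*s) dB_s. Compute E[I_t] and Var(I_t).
E[I_t] = 0; Var(I_t) = t/2 - sin(4*t)/8

The Itô integral of a deterministic integrand f(s) has mean 0 because each increment f(s) * (B_{s+ds} - B_s) has mean 0. By the Itô isometry:
  Var( int_0^t f(s) dB_s ) = E[ (int_0^t f(s) dB_s)^2 ] = int_0^t f(s)^2 ds.
Here f(s) = sin(2*s), so f(s)^2 = sin(2*s)^2. Integrate:
  int_0^t (sin(2*s)^2) ds = t/2 - sin(4*t)/8.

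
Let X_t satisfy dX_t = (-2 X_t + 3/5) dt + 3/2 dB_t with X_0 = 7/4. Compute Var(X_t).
Var(X_t) = 9/16 - 9*exp(-4*t)/16

The variance V(t) = Var(X_t) satisfies V'(t) = 2 a V(t) + c^2 with V(0) = 0 (drift coefficient is linear in X, diffusion is constant). With a = -2, c = 3/2, the solution is
  V(t) = (c^2 / (2 a)) * (exp(2 a t) - 1)
       = ((3/2)^2 / (2*(-2))) * (exp((-4) t) - 1)
       = 9/16 - 9*exp(-4*t)/16.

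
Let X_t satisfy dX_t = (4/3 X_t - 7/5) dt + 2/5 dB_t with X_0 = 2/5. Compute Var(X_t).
Var(X_t) = 3*exp(8*t/3)/50 - 3/50

The variance V(t) = Var(X_t) satisfies V'(t) = 2 a V(t) + c^2 with V(0) = 0 (drift coefficient is linear in X, diffusion is constant). With a = 4/3, c = 2/5, the solution is
  V(t) = (c^2 / (2 a)) * (exp(2 a t) - 1)
       = ((2/5)^2 / (2*(4/3))) * (exp((8/3) t) - 1)
       = 3*exp(8*t/3)/50 - 3/50.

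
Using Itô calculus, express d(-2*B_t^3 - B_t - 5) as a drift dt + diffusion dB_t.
d(-2*B_t^3 - B_t - 5) = (-6*B_t) dt + (-6*B_t^2 - 1) dB_t

Itô's formula for f(B_t) gives d f(B_t) = f'(B_t) dB_t + (1/2) f''(B_t) dt. Compute derivatives of f(x) = -2*x^3 - x - 5:
  f'(x)  = -6*x^2 - 1
  f''(x) = -12*x
Substitute x = B_t and multiply the f'' term by 1/2:
  drift     = (1/2) * (-12*x) evaluated at B_t = -6*B_t
  diffusion = (-6*x^2 - 1) evaluated at B_t = -6*B_t^2 - 1
Therefore d(-2*B_t^3 - B_t - 5) = (-6*B_t) dt + (-6*B_t^2 - 1) dB_t.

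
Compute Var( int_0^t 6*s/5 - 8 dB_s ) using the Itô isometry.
Var = 4*t*(3*t^2 - 60*t + 400)/25

The Itô integral of a deterministic integrand f(s) has mean 0 because each increment f(s) * (B_{s+ds} - B_s) has mean 0. By the Itô isometry:
  Var( int_0^t f(s) dB_s ) = E[ (int_0^t f(s) dB_s)^2 ] = int_0^t f(s)^2 ds.
Here f(s) = 6*s/5 - 8, so f(s)^2 = 4*(3*s - 20)^2/25. Integrate:
  int_0^t (4*(3*s - 20)^2/25) ds = 4*t*(3*t^2 - 60*t + 400)/25.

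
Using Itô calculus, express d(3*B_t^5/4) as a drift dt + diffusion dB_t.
d(3*B_t^5/4) = (15*B_t^3/2) dt + (15*B_t^4/4) dB_t

Itô's formula for f(B_t) gives d f(B_t) = f'(B_t) dB_t + (1/2) f''(B_t) dt. Compute derivatives of f(x) = 3*x^5/4:
  f'(x)  = 15*x^4/4
  f''(x) = 15*x^3
Substitute x = B_t and multiply the f'' term by 1/2:
  drift     = (1/2) * (15*x^3) evaluated at B_t = 15*B_t^3/2
  diffusion = (15*x^4/4) evaluated at B_t = 15*B_t^4/4
Therefore d(3*B_t^5/4) = (15*B_t^3/2) dt + (15*B_t^4/4) dB_t.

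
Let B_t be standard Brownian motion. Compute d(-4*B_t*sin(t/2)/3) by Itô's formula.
d(-4*B_t*sin(t/2)/3) = (-2*B_t*cos(t/2)/3) dt + (-4*sin(t/2)/3) dB_t

Itô's formula for f(t, x): d f(t, B_t) = (f_t + (1/2) f_xx) dt + f_x dB_t. Compute partials of f(t, x) = -4*x*sin(t/2)/3:
  f_t(t,x)  = -2*x*cos(t/2)/3
  f_x(t,x)  = -4*sin(t/2)/3
  f_xx(t,x) = 0
Assemble drift = f_t + (1/2) f_xx = -2*x*cos(t/2)/3 and diffusion = f_x = -4*sin(t/2)/3. Substituting x = B_t:
  d(-4*B_t*sin(t/2)/3) = (-2*B_t*cos(t/2)/3) dt + (-4*sin(t/2)/3) dB_t.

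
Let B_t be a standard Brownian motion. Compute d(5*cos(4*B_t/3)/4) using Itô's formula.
d(5*cos(4*B_t/3)/4) = (-10*cos(4*B_t/3)/9) dt + (-5*sin(4*B_t/3)/3) dB_t

Itô's formula for f(B_t) gives d f(B_t) = f'(B_t) dB_t + (1/2) f''(B_t) dt. Compute derivatives of f(x) = 5*cos(4*x/3)/4:
  f'(x)  = -5*sin(4*x/3)/3
  f''(x) = -20*cos(4*x/3)/9
Substitute x = B_t and multiply the f'' term by 1/2:
  drift     = (1/2) * (-20*cos(4*x/3)/9) evaluated at B_t = -10*cos(4*B_t/3)/9
  diffusion = (-5*sin(4*x/3)/3) evaluated at B_t = -5*sin(4*B_t/3)/3
Therefore d(5*cos(4*B_t/3)/4) = (-10*cos(4*B_t/3)/9) dt + (-5*sin(4*B_t/3)/3) dB_t.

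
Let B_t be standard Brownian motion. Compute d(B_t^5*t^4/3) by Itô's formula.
d(B_t^5*t^4/3) = (2*B_t^3*t^3*(2*B_t^2 + 5*t)/3) dt + (5*B_t^4*t^4/3) dB_t

Itô's formula for f(t, x): d f(t, B_t) = (f_t + (1/2) f_xx) dt + f_x dB_t. Compute partials of f(t, x) = t^4*x^5/3:
  f_t(t,x)  = 4*t^3*x^5/3
  f_x(t,x)  = 5*t^4*x^4/3
  f_xx(t,x) = 20*t^4*x^3/3
Assemble drift = f_t + (1/2) f_xx = 2*t^3*x^3*(5*t + 2*x^2)/3 and diffusion = f_x = 5*t^4*x^4/3. Substituting x = B_t:
  d(B_t^5*t^4/3) = (2*B_t^3*t^3*(2*B_t^2 + 5*t)/3) dt + (5*B_t^4*t^4/3) dB_t.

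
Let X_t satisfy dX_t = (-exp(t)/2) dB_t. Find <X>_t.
<X>_t = exp(2*t)/8 - 1/8

For an Itô process dX_t = a(t) dt + b(t) dB_t, the quadratic variation is <X>_t = int_0^t b(s)^2 ds (the drift term does not contribute). Here b(s) = -exp(s)/2, so
  b(s)^2 = exp(2*s)/4.
Integrating from 0 to t:
  <X>_t = int_0^t (exp(2*s)/4) ds = exp(2*t)/8 - 1/8.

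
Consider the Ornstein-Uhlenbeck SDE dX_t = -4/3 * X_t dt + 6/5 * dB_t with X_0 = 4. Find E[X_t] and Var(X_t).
E[X_t] = 4*exp(-4*t/3); Var(X_t) = 27/50 - 27*exp(-8*t/3)/50

The OU SDE dX = -theta X dt + sigma dB admits the integrating factor exp(theta t): d(exp(theta t) X_t) = sigma exp(theta t) dB_t. Integrating from 0 to t:
  X_t = x_0 * exp(-theta t) + sigma * int_0^t exp(-theta (t-s)) dB_s.
The Itô integral has mean 0 and (by the Itô isometry) variance sigma^2 * int_0^t exp(-2 theta (t - s)) ds = sigma^2 * (1 - exp(-2 theta t)) / (2 theta).
With theta = 4/3, sigma = 6/5, x_0 = 4:
  E[X_t] = 4 * exp(-4/3 t) = 4*exp(-4*t/3)
  Var(X_t) = (6/5)^2 * (1 - exp(-2*4/3 t)) / (2 * 4/3) = 27/50 - 27*exp(-8*t/3)/50.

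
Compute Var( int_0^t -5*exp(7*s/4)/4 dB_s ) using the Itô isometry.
Var = 25*exp(7*t/2)/56 - 25/56

The Itô integral of a deterministic integrand f(s) has mean 0 because each increment f(s) * (B_{s+ds} - B_s) has mean 0. By the Itô isometry:
  Var( int_0^t f(s) dB_s ) = E[ (int_0^t f(s) dB_s)^2 ] = int_0^t f(s)^2 ds.
Here f(s) = -5*exp(7*s/4)/4, so f(s)^2 = 25*exp(7*s/2)/16. Integrate:
  int_0^t (25*exp(7*s/2)/16) ds = 25*exp(7*t/2)/56 - 25/56.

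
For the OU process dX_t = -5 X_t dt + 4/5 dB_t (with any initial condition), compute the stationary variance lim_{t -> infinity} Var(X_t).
lim Var(X_t) = 8/125

The OU SDE dX = -theta X dt + sigma dB admits the integrating factor exp(theta t): d(exp(theta t) X_t) = sigma exp(theta t) dB_t. Integrating from 0 to t gives X_t = x_0 * exp(-theta t) + sigma * int_0^t exp(-theta (t-s)) dB_s for any initial x_0. The Itô integral has variance (by the Itô isometry) sigma^2 * int_0^t exp(-2 theta (t - s)) ds = sigma^2 * (1 - exp(-2 theta t)) / (2 theta), independent of x_0.
With theta = 5, sigma = 4/5:
  Var(X_t) = (4/5)^2 * (1 - exp(-2*5 t)) / (2 * 5) = 8/125 - 8*exp(-10*t)/125.
As t -> infinity, exp(-2*5 t) -> 0, so the stationary variance is sigma^2 / (2 theta) = 8/125.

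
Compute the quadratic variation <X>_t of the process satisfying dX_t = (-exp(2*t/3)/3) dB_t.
<X>_t = exp(4*t/3)/12 - 1/12

For an Itô process dX_t = a(t) dt + b(t) dB_t, the quadratic variation is <X>_t = int_0^t b(s)^2 ds (the drift term does not contribute). Here b(s) = -exp(2*s/3)/3, so
  b(s)^2 = exp(4*s/3)/9.
Integrating from 0 to t:
  <X>_t = int_0^t (exp(4*s/3)/9) ds = exp(4*t/3)/12 - 1/12.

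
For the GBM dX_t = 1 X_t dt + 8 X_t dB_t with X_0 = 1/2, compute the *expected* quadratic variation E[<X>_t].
E[<X>_t] = 8*exp(66*t)/33 - 8/33

<X>_t = int_0^t (8 * X_s)^2 ds. Taking expectation inside the integral: E[<X>_t] = 8^2 * int_0^t E[X_s^2] ds. For GBM, E[X_s^2] = x_0^2 * exp((2 mu + sigma^2) s). Integrating:
  E[<X>_t] = 8^2 * (1/2)^2 * (exp((2*1 + 8^2) t) - 1) / (2*1 + 8^2)
           = 8^2 * (1/2)^2 * (exp(66 t) - 1) / 66 = 8*exp(66*t)/33 - 8/33.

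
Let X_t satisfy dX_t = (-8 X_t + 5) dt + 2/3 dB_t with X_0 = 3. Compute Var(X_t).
Var(X_t) = 1/36 - exp(-16*t)/36

The variance V(t) = Var(X_t) satisfies V'(t) = 2 a V(t) + c^2 with V(0) = 0 (drift coefficient is linear in X, diffusion is constant). With a = -8, c = 2/3, the solution is
  V(t) = (c^2 / (2 a)) * (exp(2 a t) - 1)
       = ((2/3)^2 / (2*(-8))) * (exp((-16) t) - 1)
       = 1/36 - exp(-16*t)/36.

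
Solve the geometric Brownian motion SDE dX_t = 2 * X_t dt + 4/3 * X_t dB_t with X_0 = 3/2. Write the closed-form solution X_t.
X_t = 3/2 * exp((10/9) * t + (4/3) * B_t)

For GBM dX = mu X dt + sigma X dB with X_0 = x_0, apply Itô to Y = log X: dY = (mu - sigma^2/2) dt + sigma dB, so Y_t = log(x_0) + (mu - sigma^2/2) t + sigma B_t and hence X_t = x_0 * exp((mu - sigma^2/2) t + sigma B_t).
With mu = 2, sigma = 4/3, x_0 = 3/2, this gives:
  X_t = 3/2 * exp((10/9) * t + (4/3) * B_t).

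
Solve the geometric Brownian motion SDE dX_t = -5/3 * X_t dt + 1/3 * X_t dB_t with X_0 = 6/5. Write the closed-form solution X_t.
X_t = 6/5 * exp((-31/18) * t + (1/3) * B_t)

For GBM dX = mu X dt + sigma X dB with X_0 = x_0, apply Itô to Y = log X: dY = (mu - sigma^2/2) dt + sigma dB, so Y_t = log(x_0) + (mu - sigma^2/2) t + sigma B_t and hence X_t = x_0 * exp((mu - sigma^2/2) t + sigma B_t).
With mu = -5/3, sigma = 1/3, x_0 = 6/5, this gives:
  X_t = 6/5 * exp((-31/18) * t + (1/3) * B_t).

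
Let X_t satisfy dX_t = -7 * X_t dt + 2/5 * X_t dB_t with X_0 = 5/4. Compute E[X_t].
E[X_t] = 5*exp(-7*t)/4

For GBM dX = mu X dt + sigma X dB with X_0 = x_0, apply Itô to Y = log X: dY = (mu - sigma^2/2) dt + sigma dB, so Y_t = log(x_0) + (mu - sigma^2/2) t + sigma B_t and hence X_t = x_0 * exp((mu - sigma^2/2) t + sigma B_t).
With mu = -7, sigma = 2/5, x_0 = 5/4, this gives:
  X_t = 5/4 * exp((-177/25) * t + (2/5) * B_t).
Since sigma*B_t ~ Normal(0, sigma^2 t), E[exp(sigma*B_t)] = exp(sigma^2 t / 2); so E[X_t] = x_0 * exp((mu - sigma^2/2) t) * exp(sigma^2 t / 2) = x_0 * exp(mu t) = 5*exp(-7*t)/4.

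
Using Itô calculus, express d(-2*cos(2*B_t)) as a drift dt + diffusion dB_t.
d(-2*cos(2*B_t)) = (4*cos(2*B_t)) dt + (4*sin(2*B_t)) dB_t

Itô's formula for f(B_t) gives d f(B_t) = f'(B_t) dB_t + (1/2) f''(B_t) dt. Compute derivatives of f(x) = -2*cos(2*x):
  f'(x)  = 4*sin(2*x)
  f''(x) = 8*cos(2*x)
Substitute x = B_t and multiply the f'' term by 1/2:
  drift     = (1/2) * (8*cos(2*x)) evaluated at B_t = 4*cos(2*B_t)
  diffusion = (4*sin(2*x)) evaluated at B_t = 4*sin(2*B_t)
Therefore d(-2*cos(2*B_t)) = (4*cos(2*B_t)) dt + (4*sin(2*B_t)) dB_t.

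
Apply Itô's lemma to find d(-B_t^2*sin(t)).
d(-B_t^2*sin(t)) = (-B_t^2*cos(t) - sin(t)) dt + (-2*B_t*sin(t)) dB_t

Itô's formula for f(t, x): d f(t, B_t) = (f_t + (1/2) f_xx) dt + f_x dB_t. Compute partials of f(t, x) = -x^2*sin(t):
  f_t(t,x)  = -x^2*cos(t)
  f_x(t,x)  = -2*x*sin(t)
  f_xx(t,x) = -2*sin(t)
Assemble drift = f_t + (1/2) f_xx = -x^2*cos(t) - sin(t) and diffusion = f_x = -2*x*sin(t). Substituting x = B_t:
  d(-B_t^2*sin(t)) = (-B_t^2*cos(t) - sin(t)) dt + (-2*B_t*sin(t)) dB_t.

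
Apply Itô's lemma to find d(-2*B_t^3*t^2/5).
d(-2*B_t^3*t^2/5) = (2*B_t*t*(-2*B_t^2 - 3*t)/5) dt + (-6*B_t^2*t^2/5) dB_t

Itô's formula for f(t, x): d f(t, B_t) = (f_t + (1/2) f_xx) dt + f_x dB_t. Compute partials of f(t, x) = -2*t^2*x^3/5:
  f_t(t,x)  = -4*t*x^3/5
  f_x(t,x)  = -6*t^2*x^2/5
  f_xx(t,x) = -12*t^2*x/5
Assemble drift = f_t + (1/2) f_xx = 2*t*x*(-3*t - 2*x^2)/5 and diffusion = f_x = -6*t^2*x^2/5. Substituting x = B_t:
  d(-2*B_t^3*t^2/5) = (2*B_t*t*(-2*B_t^2 - 3*t)/5) dt + (-6*B_t^2*t^2/5) dB_t.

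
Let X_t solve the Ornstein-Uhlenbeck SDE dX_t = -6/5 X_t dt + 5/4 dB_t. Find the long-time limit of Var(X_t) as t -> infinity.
lim Var(X_t) = 125/192

The OU SDE dX = -theta X dt + sigma dB admits the integrating factor exp(theta t): d(exp(theta t) X_t) = sigma exp(theta t) dB_t. Integrating from 0 to t gives X_t = x_0 * exp(-theta t) + sigma * int_0^t exp(-theta (t-s)) dB_s for any initial x_0. The Itô integral has variance (by the Itô isometry) sigma^2 * int_0^t exp(-2 theta (t - s)) ds = sigma^2 * (1 - exp(-2 theta t)) / (2 theta), independent of x_0.
With theta = 6/5, sigma = 5/4:
  Var(X_t) = (5/4)^2 * (1 - exp(-2*6/5 t)) / (2 * 6/5) = 125/192 - 125*exp(-12*t/5)/192.
As t -> infinity, exp(-2*6/5 t) -> 0, so the stationary variance is sigma^2 / (2 theta) = 125/192.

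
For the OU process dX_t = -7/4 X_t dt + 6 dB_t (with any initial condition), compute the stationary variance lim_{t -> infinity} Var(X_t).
lim Var(X_t) = 72/7

The OU SDE dX = -theta X dt + sigma dB admits the integrating factor exp(theta t): d(exp(theta t) X_t) = sigma exp(theta t) dB_t. Integrating from 0 to t gives X_t = x_0 * exp(-theta t) + sigma * int_0^t exp(-theta (t-s)) dB_s for any initial x_0. The Itô integral has variance (by the Itô isometry) sigma^2 * int_0^t exp(-2 theta (t - s)) ds = sigma^2 * (1 - exp(-2 theta t)) / (2 theta), independent of x_0.
With theta = 7/4, sigma = 6:
  Var(X_t) = (6)^2 * (1 - exp(-2*7/4 t)) / (2 * 7/4) = 72/7 - 72*exp(-7*t/2)/7.
As t -> infinity, exp(-2*7/4 t) -> 0, so the stationary variance is sigma^2 / (2 theta) = 72/7.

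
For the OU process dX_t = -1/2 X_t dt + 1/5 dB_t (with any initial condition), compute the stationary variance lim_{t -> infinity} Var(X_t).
lim Var(X_t) = 1/25

The OU SDE dX = -theta X dt + sigma dB admits the integrating factor exp(theta t): d(exp(theta t) X_t) = sigma exp(theta t) dB_t. Integrating from 0 to t gives X_t = x_0 * exp(-theta t) + sigma * int_0^t exp(-theta (t-s)) dB_s for any initial x_0. The Itô integral has variance (by the Itô isometry) sigma^2 * int_0^t exp(-2 theta (t - s)) ds = sigma^2 * (1 - exp(-2 theta t)) / (2 theta), independent of x_0.
With theta = 1/2, sigma = 1/5:
  Var(X_t) = (1/5)^2 * (1 - exp(-2*1/2 t)) / (2 * 1/2) = (exp(t) - 1)*exp(-t)/25.
As t -> infinity, exp(-2*1/2 t) -> 0, so the stationary variance is sigma^2 / (2 theta) = 1/25.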